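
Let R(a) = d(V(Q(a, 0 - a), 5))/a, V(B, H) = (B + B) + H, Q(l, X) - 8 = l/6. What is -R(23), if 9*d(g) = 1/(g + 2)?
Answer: -1/6348 ≈ -0.00015753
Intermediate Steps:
Q(l, X) = 8 + l/6
V(B, H) = H + 2*B (V(B, H) = 2*B + H = H + 2*B)
d(g) = 1/(9*(2 + g)) (d(g) = 1/(9*(g + 2)) = 1/(9*(2 + g)))
R(a) = 1/(9*a*(23 + a/3)) (R(a) = (1/(9*(2 + (5 + 2*(8 + a/6)))))/a = (1/(9*(2 + (5 + (16 + a/3)))))/a = (1/(9*(2 + (21 + a/3))))/a = (1/(9*(23 + a/3)))/a = 1/(9*a*(23 + a/3)))
-R(23) = -1/(3*23*(69 + 23)) = -1/(3*23*92) = -1*1/6348 = -1/6348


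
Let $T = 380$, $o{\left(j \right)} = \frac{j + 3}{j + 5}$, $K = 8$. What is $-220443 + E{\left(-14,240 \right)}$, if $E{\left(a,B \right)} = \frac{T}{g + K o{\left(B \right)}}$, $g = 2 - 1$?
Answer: $- \frac{482456627}{2189} \approx -2.204 \cdot 10^{5}$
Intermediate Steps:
$g = 1$ ($g = 2 - 1 = 1$)
$o{\left(j \right)} = \frac{3 + j}{5 + j}$
$E{\left(a,B \right)} = \frac{380}{1 + \frac{8 \left(3 + B\right)}{5 + B}}$ ($E{\left(a,B \right)} = \frac{380}{1 + 8 \frac{3 + B}{5 + B}} = \frac{380}{1 + \frac{8 \left(3 + B\right)}{5 + B}}$)
$-220443 + E{\left(-14,240 \right)} = -220443 + \frac{380 \left(5 + 240\right)}{29 + 9 \cdot 240} = -220443 + 380 \frac{1}{29 + 2160} \cdot 245 = -220443 + 380 \cdot \frac{1}{2189} \cdot 245 = -220443 + \frac{93100}{2189} = - \frac{482456627}{2189}$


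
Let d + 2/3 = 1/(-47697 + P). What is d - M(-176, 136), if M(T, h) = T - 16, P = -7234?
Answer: 31530391/164793 ≈ 191.33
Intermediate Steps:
d = -109865/164793 (d = -⅔ + 1/(-47697 - 7234) = -⅔ + 1/(-54931) = -⅔ - 1/54931 = -109865/164793 ≈ -0.66669)
M(T, h) = -16 + T
d - M(-176, 136) = -109865/164793 - (-16 - 176) = -109865/164793 - 1*(-192) = -109865/164793 + 192 = 31530391/164793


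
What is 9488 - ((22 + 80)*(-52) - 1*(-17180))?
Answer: -2388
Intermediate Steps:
9488 - ((22 + 80)*(-52) - 1*(-17180)) = 9488 - (102*(-52) + 17180) = 9488 - (-5304 + 17180) = 9488 - 1*11876 = 9488 - 11876 = -2388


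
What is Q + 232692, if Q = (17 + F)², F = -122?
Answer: 243717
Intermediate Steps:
Q = 11025 (Q = (17 - 122)² = (-105)² = 11025)
Q + 232692 = 11025 + 232692 = 243717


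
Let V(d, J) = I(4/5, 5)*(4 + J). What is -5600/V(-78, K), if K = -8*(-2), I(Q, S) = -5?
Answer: 56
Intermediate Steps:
K = 16
V(d, J) = -20 - 5*J (V(d, J) = -5*(4 + J) = -20 - 5*J)
-5600/V(-78, K) = -5600/(-20 - 5*16) = -5600/(-20 - 80) = -5600/(-100) = -5600*(-1/100) = 56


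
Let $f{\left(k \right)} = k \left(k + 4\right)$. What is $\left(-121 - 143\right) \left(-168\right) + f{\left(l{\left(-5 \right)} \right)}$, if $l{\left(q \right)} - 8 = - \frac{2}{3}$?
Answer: $\frac{399916}{9} \approx 44435.0$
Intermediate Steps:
$l{\left(q \right)} = \frac{22}{3}$ ($l{\left(q \right)} = 8 - \frac{2}{3} = \frac{22}{3}$)
$f{\left(k \right)} = k \left(4 + k\right)$
$\left(-121 - 143\right) \left(-168\right) + f{\left(l{\left(-5 \right)} \right)} = \left(-121 - 143\right) \left(-168\right) + \frac{22 \left(4 + \frac{22}{3}\right)}{3} = \left(-121 - 143\right) \left(-168\right) + \frac{22}{3} \cdot \frac{34}{3} = \left(-264\right) \left(-168\right) + \frac{748}{9} = 44352 + \frac{748}{9} = \frac{399916}{9}$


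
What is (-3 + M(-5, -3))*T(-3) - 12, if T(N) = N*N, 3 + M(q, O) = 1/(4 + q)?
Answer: -75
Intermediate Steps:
M(q, O) = -3 + 1/(4 + q)
T(N) = N**2
(-3 + M(-5, -3))*T(-3) - 12 = (-3 + (-11 - 3*(-5))/(4 - 5))*(-3)**2 - 12 = (-3 + (-11 + 15)/(-1))*9 - 12 = (-3 - 1*4)*9 - 12 = (-3 - 4)*9 - 12 = -7*9 - 12 = -63 - 12 = -75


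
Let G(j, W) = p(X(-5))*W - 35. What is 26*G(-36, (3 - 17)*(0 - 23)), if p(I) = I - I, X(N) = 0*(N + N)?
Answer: -910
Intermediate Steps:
X(N) = 0 (X(N) = 0*(2*N) = 0)
p(I) = 0
G(j, W) = -35 (G(j, W) = 0*W - 35 = 0 - 35 = -35)
26*G(-36, (3 - 17)*(0 - 23)) = 26*(-35) = -910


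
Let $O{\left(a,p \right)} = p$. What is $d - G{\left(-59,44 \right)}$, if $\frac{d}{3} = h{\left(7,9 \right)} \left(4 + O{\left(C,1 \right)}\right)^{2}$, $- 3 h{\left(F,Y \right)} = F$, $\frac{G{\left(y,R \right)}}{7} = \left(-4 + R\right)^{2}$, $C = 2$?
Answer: $-11375$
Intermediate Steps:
$G{\left(y,R \right)} = 7 \left(-4 + R\right)^{2}$
$h{\left(F,Y \right)} = - \frac{F}{3}$
$d = -175$ ($d = 3 \left(- \frac{1}{3}\right) 7 \left(4 + 1\right)^{2} = 3 \left(- \frac{7 \cdot 5^{2}}{3}\right) = 3 \left(\left(- \frac{7}{3}\right) 25\right) = 3 \left(- \frac{175}{3}\right) = -175$)
$d - G{\left(-59,44 \right)} = -175 - 7 \left(-4 + 44\right)^{2} = -175 - 7 \cdot 40^{2} = -175 - 7 \cdot 1600 = -175 - 11200 = -11375$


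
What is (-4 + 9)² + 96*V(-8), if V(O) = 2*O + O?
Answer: -2279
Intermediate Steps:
V(O) = 3*O
(-4 + 9)² + 96*V(-8) = (-4 + 9)² + 96*(3*(-8)) = 5² + 96*(-24) = 25 - 2304 = -2279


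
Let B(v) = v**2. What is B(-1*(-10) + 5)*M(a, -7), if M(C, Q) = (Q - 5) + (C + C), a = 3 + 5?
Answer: 900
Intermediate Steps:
a = 8
M(C, Q) = -5 + Q + 2*C (M(C, Q) = (-5 + Q) + 2*C = -5 + Q + 2*C)
B(-1*(-10) + 5)*M(a, -7) = (-1*(-10) + 5)**2*(-5 - 7 + 2*8) = (10 + 5)**2*(-5 - 7 + 16) = 15**2*4 = 225*4 = 900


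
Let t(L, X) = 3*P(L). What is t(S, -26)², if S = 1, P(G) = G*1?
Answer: 9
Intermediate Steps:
P(G) = G
t(L, X) = 3*L
t(S, -26)² = (3*1)² = 3² = 9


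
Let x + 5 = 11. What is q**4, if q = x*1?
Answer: 1296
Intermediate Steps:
x = 6 (x = -5 + 11 = 6)
q = 6 (q = 6*1 = 6)
q**4 = 6**4 = 1296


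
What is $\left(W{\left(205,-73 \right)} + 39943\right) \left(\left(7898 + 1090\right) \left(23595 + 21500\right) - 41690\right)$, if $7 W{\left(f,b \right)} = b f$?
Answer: $\frac{107249605980120}{7} \approx 1.5321 \cdot 10^{13}$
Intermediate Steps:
$W{\left(f,b \right)} = \frac{b f}{7}$
$\left(W{\left(205,-73 \right)} + 39943\right) \left(\left(7898 + 1090\right) \left(23595 + 21500\right) - 41690\right) = \left(\frac{1}{7} \left(-73\right) 205 + 39943\right) \left(\left(7898 + 1090\right) \left(23595 + 21500\right) - 41690\right) = \left(- \frac{14965}{7} + 39943\right) \left(8988 \cdot 45095 - 41690\right) = \frac{264636 \left(405313860 - 41690\right)}{7} = \frac{264636}{7} \cdot 405272170 = \frac{107249605980120}{7}$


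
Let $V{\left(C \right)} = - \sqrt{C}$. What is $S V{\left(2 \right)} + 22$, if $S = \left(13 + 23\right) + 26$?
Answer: $22 - 62 \sqrt{2} \approx -65.681$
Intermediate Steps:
$S = 62$ ($S = 36 + 26 = 62$)
$S V{\left(2 \right)} + 22 = 62 \left(- \sqrt{2}\right) + 22 = - 62 \sqrt{2} + 22 = 22 - 62 \sqrt{2}$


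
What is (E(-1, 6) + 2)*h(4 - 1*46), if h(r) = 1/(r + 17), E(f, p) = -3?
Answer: 1/25 ≈ 0.040000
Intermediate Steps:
h(r) = 1/(17 + r)
(E(-1, 6) + 2)*h(4 - 1*46) = (-3 + 2)/(17 + (4 - 1*46)) = -1/(17 + (4 - 46)) = -1/(17 - 42) = -1/(-25) = -1*(-1/25) = 1/25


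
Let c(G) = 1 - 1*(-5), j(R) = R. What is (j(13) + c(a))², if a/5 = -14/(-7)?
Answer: 361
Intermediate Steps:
a = 10 (a = 5*(-14/(-7)) = 5*(-14*(-⅐)) = 5*2 = 10)
c(G) = 6 (c(G) = 1 + 5 = 6)
(j(13) + c(a))² = (13 + 6)² = 19² = 361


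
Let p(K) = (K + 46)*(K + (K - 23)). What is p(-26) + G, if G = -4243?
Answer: -5743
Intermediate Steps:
p(K) = (-23 + 2*K)*(46 + K) (p(K) = (46 + K)*(K + (-23 + K)) = (46 + K)*(-23 + 2*K) = (-23 + 2*K)*(46 + K))
p(-26) + G = (-1058 + 2*(-26)² + 69*(-26)) - 4243 = (-1058 + 2*676 - 1794) - 4243 = (-1058 + 1352 - 1794) - 4243 = -1500 - 4243 = -5743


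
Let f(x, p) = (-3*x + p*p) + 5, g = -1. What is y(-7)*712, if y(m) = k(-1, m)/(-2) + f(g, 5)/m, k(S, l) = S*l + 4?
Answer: -50908/7 ≈ -7272.6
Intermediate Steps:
k(S, l) = 4 + S*l
f(x, p) = 5 + p² - 3*x (f(x, p) = (-3*x + p²) + 5 = (p² - 3*x) + 5 = 5 + p² - 3*x)
y(m) = -2 + m/2 + 33/m (y(m) = (4 - m)/(-2) + (5 + 5² - 3*(-1))/m = (4 - m)*(-½) + (5 + 25 + 3)/m = (-2 + m/2) + 33/m = -2 + m/2 + 33/m)
y(-7)*712 = (-2 + (½)*(-7) + 33/(-7))*712 = (-2 - 7/2 + 33*(-⅐))*712 = (-2 - 7/2 - 33/7)*712 = -143/14*712 = -50908/7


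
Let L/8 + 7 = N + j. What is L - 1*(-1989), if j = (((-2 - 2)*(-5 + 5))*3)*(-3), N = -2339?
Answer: -16779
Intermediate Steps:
j = 0 (j = (-4*0*3)*(-3) = (0*3)*(-3) = 0*(-3) = 0)
L = -18768 (L = -56 + 8*(-2339 + 0) = -56 + 8*(-2339) = -56 - 18712 = -18768)
L - 1*(-1989) = -18768 - 1*(-1989) = -18768 + 1989 = -16779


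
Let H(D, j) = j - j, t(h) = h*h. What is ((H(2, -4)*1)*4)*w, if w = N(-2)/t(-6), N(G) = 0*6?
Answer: 0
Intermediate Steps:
t(h) = h²
N(G) = 0
H(D, j) = 0
w = 0 (w = 0/((-6)²) = 0/36 = 0*(1/36) = 0)
((H(2, -4)*1)*4)*w = ((0*1)*4)*0 = (0*4)*0 = 0*0 = 0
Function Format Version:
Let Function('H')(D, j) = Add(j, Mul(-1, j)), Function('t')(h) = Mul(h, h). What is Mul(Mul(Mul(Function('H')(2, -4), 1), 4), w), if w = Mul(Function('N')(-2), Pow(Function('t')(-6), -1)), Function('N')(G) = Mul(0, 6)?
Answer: 0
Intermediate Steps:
Function('t')(h) = Pow(h, 2)
Function('N')(G) = 0
Function('H')(D, j) = 0
w = 0 (w = Mul(0, Pow(Pow(-6, 2), -1)) = Mul(0, Pow(36, -1)) = Mul(0, Rational(1, 36)) = 0)
Mul(Mul(Mul(Function('H')(2, -4), 1), 4), w) = Mul(Mul(Mul(0, 1), 4), 0) = Mul(Mul(0, 4), 0) = Mul(0, 0) = 0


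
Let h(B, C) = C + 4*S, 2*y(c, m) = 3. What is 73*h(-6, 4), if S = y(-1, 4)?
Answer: 730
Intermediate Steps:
y(c, m) = 3/2 (y(c, m) = (½)*3 = 3/2)
S = 3/2 ≈ 1.5000
h(B, C) = 6 + C (h(B, C) = C + 4*(3/2) = C + 6 = 6 + C)
73*h(-6, 4) = 73*(6 + 4) = 73*10 = 730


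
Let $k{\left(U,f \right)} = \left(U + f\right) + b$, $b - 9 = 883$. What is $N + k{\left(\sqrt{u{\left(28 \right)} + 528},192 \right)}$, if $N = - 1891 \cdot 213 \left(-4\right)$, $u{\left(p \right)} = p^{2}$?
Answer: $1612216 + 4 \sqrt{82} \approx 1.6123 \cdot 10^{6}$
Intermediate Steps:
$b = 892$ ($b = 9 + 883 = 892$)
$k{\left(U,f \right)} = 892 + U + f$ ($k{\left(U,f \right)} = \left(U + f\right) + 892 = 892 + U + f$)
$N = 1611132$ ($N = \left(-1891\right) \left(-852\right) = 1611132$)
$N + k{\left(\sqrt{u{\left(28 \right)} + 528},192 \right)} = 1611132 + \left(892 + \sqrt{28^{2} + 528} + 192\right) = 1611132 + \left(892 + \sqrt{784 + 528} + 192\right) = 1611132 + \left(892 + \sqrt{1312} + 192\right) = 1611132 + \left(892 + 4 \sqrt{82} + 192\right) = 1611132 + \left(1084 + 4 \sqrt{82}\right) = 1612216 + 4 \sqrt{82}$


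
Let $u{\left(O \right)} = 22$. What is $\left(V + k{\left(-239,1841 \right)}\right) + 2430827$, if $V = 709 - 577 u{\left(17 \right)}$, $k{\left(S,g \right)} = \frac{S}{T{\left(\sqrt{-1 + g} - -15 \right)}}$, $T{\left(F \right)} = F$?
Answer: $\frac{781286683}{323} - \frac{956 \sqrt{115}}{1615} \approx 2.4188 \cdot 10^{6}$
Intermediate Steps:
$k{\left(S,g \right)} = \frac{S}{15 + \sqrt{-1 + g}}$ ($k{\left(S,g \right)} = \frac{S}{\sqrt{-1 + g} - -15} = \frac{S}{\sqrt{-1 + g} + 15} = \frac{S}{15 + \sqrt{-1 + g}}$)
$V = -11985$ ($V = 709 - 12694 = -11985$)
$\left(V + k{\left(-239,1841 \right)}\right) + 2430827 = \left(-11985 - \frac{239}{15 + \sqrt{-1 + 1841}}\right) + 2430827 = \left(-11985 - \frac{239}{15 + \sqrt{1840}}\right) + 2430827 = \left(-11985 - \frac{239}{15 + 4 \sqrt{115}}\right) + 2430827 = 2418842 - \frac{239}{15 + 4 \sqrt{115}}$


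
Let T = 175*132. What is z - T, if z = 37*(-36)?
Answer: -24432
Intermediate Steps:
z = -1332
T = 23100
z - T = -1332 - 1*23100 = -1332 - 23100 = -24432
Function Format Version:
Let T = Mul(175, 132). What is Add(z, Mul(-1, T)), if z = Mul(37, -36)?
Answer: -24432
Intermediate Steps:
z = -1332
T = 23100
Add(z, Mul(-1, T)) = Add(-1332, Mul(-1, 23100)) = Add(-1332, -23100) = -24432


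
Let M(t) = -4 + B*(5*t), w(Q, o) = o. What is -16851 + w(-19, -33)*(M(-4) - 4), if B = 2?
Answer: -15267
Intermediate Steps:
M(t) = -4 + 10*t (M(t) = -4 + 2*(5*t) = -4 + 10*t)
-16851 + w(-19, -33)*(M(-4) - 4) = -16851 - 33*((-4 + 10*(-4)) - 4) = -16851 - 33*((-4 - 40) - 4) = -16851 - 33*(-44 - 4) = -16851 - 33*(-48) = -16851 + 1584 = -15267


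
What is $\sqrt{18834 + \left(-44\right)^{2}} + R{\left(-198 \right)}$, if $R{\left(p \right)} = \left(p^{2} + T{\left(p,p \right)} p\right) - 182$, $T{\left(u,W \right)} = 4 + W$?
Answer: $77434 + \sqrt{20770} \approx 77578.0$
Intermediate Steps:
$R{\left(p \right)} = -182 + p^{2} + p \left(4 + p\right)$ ($R{\left(p \right)} = \left(p^{2} + \left(4 + p\right) p\right) - 182 = \left(p^{2} + p \left(4 + p\right)\right) - 182 = -182 + p^{2} + p \left(4 + p\right)$)
$\sqrt{18834 + \left(-44\right)^{2}} + R{\left(-198 \right)} = \sqrt{18834 + \left(-44\right)^{2}} - \left(182 - 39204 + 198 \left(4 - 198\right)\right) = \sqrt{18834 + 1936} - -77434 = \sqrt{20770} + \left(-182 + 39204 + 38412\right) = \sqrt{20770} + 77434 = 77434 + \sqrt{20770}$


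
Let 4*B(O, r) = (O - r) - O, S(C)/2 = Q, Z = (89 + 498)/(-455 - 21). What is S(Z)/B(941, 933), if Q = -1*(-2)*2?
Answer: -32/933 ≈ -0.034298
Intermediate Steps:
Z = -587/476 (Z = 587/(-476) = 587*(-1/476) = -587/476 ≈ -1.2332)
Q = 4 (Q = 2*2 = 4)
S(C) = 8 (S(C) = 2*4 = 8)
B(O, r) = -r/4 (B(O, r) = ((O - r) - O)/4 = (-r)/4 = -r/4)
S(Z)/B(941, 933) = 8/((-1/4*933)) = 8/(-933/4) = 8*(-4/933) = -32/933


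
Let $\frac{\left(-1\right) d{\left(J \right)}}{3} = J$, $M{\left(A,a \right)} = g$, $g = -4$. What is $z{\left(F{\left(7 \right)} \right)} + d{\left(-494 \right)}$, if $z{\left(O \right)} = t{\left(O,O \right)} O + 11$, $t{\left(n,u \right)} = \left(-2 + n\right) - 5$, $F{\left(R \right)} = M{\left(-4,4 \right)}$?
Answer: $1537$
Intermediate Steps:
$M{\left(A,a \right)} = -4$
$F{\left(R \right)} = -4$
$t{\left(n,u \right)} = -7 + n$
$z{\left(O \right)} = 11 + O \left(-7 + O\right)$ ($z{\left(O \right)} = \left(-7 + O\right) O + 11 = O \left(-7 + O\right) + 11 = 11 + O \left(-7 + O\right)$)
$d{\left(J \right)} = - 3 J$
$z{\left(F{\left(7 \right)} \right)} + d{\left(-494 \right)} = \left(11 - 4 \left(-7 - 4\right)\right) - -1482 = \left(11 - -44\right) + 1482 = \left(11 + 44\right) + 1482 = 55 + 1482 = 1537$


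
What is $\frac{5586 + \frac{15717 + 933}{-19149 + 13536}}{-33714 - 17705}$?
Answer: $- \frac{10445856}{96204949} \approx -0.10858$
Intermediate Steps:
$\frac{5586 + \frac{15717 + 933}{-19149 + 13536}}{-33714 - 17705} = \frac{5586 + \frac{16650}{-5613}}{-51419} = \left(5586 + 16650 \left(- \frac{1}{5613}\right)\right) \left(- \frac{1}{51419}\right) = \left(5586 - \frac{5550}{1871}\right) \left(- \frac{1}{51419}\right) = \frac{10445856}{1871} \left(- \frac{1}{51419}\right) = - \frac{10445856}{96204949}$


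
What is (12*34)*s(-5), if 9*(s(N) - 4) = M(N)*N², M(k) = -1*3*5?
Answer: -15368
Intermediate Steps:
M(k) = -15 (M(k) = -3*5 = -15)
s(N) = 4 - 5*N²/3 (s(N) = 4 + (-15*N²)/9 = 4 - 5*N²/3)
(12*34)*s(-5) = (12*34)*(4 - 5/3*(-5)²) = 408*(4 - 5/3*25) = 408*(4 - 125/3) = 408*(-113/3) = -15368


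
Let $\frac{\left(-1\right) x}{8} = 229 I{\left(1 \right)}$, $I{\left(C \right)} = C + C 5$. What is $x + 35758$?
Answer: $24766$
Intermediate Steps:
$I{\left(C \right)} = 6 C$ ($I{\left(C \right)} = C + 5 C = 6 C$)
$x = -10992$ ($x = - 8 \cdot 229 \cdot 6 \cdot 1 = - 8 \cdot 229 \cdot 6 = \left(-8\right) 1374 = -10992$)
$x + 35758 = -10992 + 35758 = 24766$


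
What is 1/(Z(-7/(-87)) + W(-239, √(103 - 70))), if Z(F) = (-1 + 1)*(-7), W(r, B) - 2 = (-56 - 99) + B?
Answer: -51/7792 - √33/23376 ≈ -0.0067909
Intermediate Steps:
W(r, B) = -153 + B (W(r, B) = 2 + ((-56 - 99) + B) = 2 + (-155 + B) = -153 + B)
Z(F) = 0 (Z(F) = 0*(-7) = 0)
1/(Z(-7/(-87)) + W(-239, √(103 - 70))) = 1/(0 + (-153 + √(103 - 70))) = 1/(0 + (-153 + √33)) = 1/(-153 + √33)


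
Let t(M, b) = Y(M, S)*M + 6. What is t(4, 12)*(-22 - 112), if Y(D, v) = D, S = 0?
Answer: -2948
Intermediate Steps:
t(M, b) = 6 + M² (t(M, b) = M*M + 6 = M² + 6 = 6 + M²)
t(4, 12)*(-22 - 112) = (6 + 4²)*(-22 - 112) = (6 + 16)*(-134) = 22*(-134) = -2948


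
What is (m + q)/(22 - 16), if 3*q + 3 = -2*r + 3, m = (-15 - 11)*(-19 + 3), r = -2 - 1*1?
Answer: 209/3 ≈ 69.667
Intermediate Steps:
r = -3 (r = -2 - 1 = -3)
m = 416 (m = -26*(-16) = 416)
q = 2 (q = -1 + (-2*(-3) + 3)/3 = -1 + (6 + 3)/3 = -1 + (1/3)*9 = -1 + 3 = 2)
(m + q)/(22 - 16) = (416 + 2)/(22 - 16) = 418/6 = 418*(1/6) = 209/3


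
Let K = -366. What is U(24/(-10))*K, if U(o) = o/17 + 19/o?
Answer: 501359/170 ≈ 2949.2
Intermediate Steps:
U(o) = 19/o + o/17 (U(o) = o*(1/17) + 19/o = o/17 + 19/o = 19/o + o/17)
U(24/(-10))*K = (19/((24/(-10))) + (24/(-10))/17)*(-366) = (19/((24*(-⅒))) + (24*(-⅒))/17)*(-366) = (19/(-12/5) + (1/17)*(-12/5))*(-366) = (19*(-5/12) - 12/85)*(-366) = (-95/12 - 12/85)*(-366) = -8219/1020*(-366) = 501359/170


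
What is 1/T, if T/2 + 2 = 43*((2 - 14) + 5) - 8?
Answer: -1/622 ≈ -0.0016077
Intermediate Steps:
T = -622 (T = -4 + 2*(43*((2 - 14) + 5) - 8) = -4 + 2*(43*(-12 + 5) - 8) = -4 + 2*(43*(-7) - 8) = -4 + 2*(-301 - 8) = -4 + 2*(-309) = -4 - 618 = -622)
1/T = 1/(-622) = -1/622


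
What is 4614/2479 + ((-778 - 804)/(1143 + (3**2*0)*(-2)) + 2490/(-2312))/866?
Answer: 5271520807859/2836602512712 ≈ 1.8584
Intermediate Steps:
4614/2479 + ((-778 - 804)/(1143 + (3**2*0)*(-2)) + 2490/(-2312))/866 = 4614*(1/2479) + (-1582/(1143 + (9*0)*(-2)) + 2490*(-1/2312))*(1/866) = 4614/2479 + (-1582/(1143 + 0*(-2)) - 1245/1156)*(1/866) = 4614/2479 + (-1582/(1143 + 0) - 1245/1156)*(1/866) = 4614/2479 + (-1582/1143 - 1245/1156)*(1/866) = 4614/2479 - 3251827/1321308*1/866 = 4614/2479 - 3251827/1144252728 = 5271520807859/2836602512712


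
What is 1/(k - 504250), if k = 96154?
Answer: -1/408096 ≈ -2.4504e-6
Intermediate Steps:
1/(k - 504250) = 1/(96154 - 504250) = 1/(-408096) = -1/408096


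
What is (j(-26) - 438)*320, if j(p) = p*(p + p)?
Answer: 292480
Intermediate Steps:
j(p) = 2*p**2 (j(p) = p*(2*p) = 2*p**2)
(j(-26) - 438)*320 = (2*(-26)**2 - 438)*320 = (2*676 - 438)*320 = (1352 - 438)*320 = 914*320 = 292480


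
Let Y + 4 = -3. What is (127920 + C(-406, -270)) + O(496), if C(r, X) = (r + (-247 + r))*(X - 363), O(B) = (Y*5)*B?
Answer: 780907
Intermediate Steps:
Y = -7 (Y = -4 - 3 = -7)
O(B) = -35*B (O(B) = (-7*5)*B = -35*B)
C(r, X) = (-363 + X)*(-247 + 2*r) (C(r, X) = (-247 + 2*r)*(-363 + X) = (-363 + X)*(-247 + 2*r))
(127920 + C(-406, -270)) + O(496) = (127920 + (89661 - 726*(-406) - 247*(-270) + 2*(-270)*(-406))) - 35*496 = (127920 + (89661 + 294756 + 66690 + 219240)) - 17360 = (127920 + 670347) - 17360 = 798267 - 17360 = 780907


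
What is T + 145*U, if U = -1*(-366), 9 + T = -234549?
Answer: -181488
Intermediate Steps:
T = -234558 (T = -9 - 234549 = -234558)
U = 366
T + 145*U = -234558 + 145*366 = -234558 + 53070 = -181488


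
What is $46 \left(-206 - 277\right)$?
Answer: $-22218$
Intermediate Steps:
$46 \left(-206 - 277\right) = 46 \left(-483\right) = -22218$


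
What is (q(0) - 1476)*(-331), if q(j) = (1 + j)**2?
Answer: 488225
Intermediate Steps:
(q(0) - 1476)*(-331) = ((1 + 0)**2 - 1476)*(-331) = (1**2 - 1476)*(-331) = (1 - 1476)*(-331) = -1475*(-331) = 488225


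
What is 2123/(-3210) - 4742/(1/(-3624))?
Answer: 55163873557/3210 ≈ 1.7185e+7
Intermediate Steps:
2123/(-3210) - 4742/(1/(-3624)) = 2123*(-1/3210) - 4742/(-1/3624) = -2123/3210 - 4742*(-3624) = -2123/3210 + 17185008 = 55163873557/3210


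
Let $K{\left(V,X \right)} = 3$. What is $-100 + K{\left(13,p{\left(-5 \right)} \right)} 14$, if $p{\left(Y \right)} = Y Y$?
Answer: $-58$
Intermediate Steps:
$p{\left(Y \right)} = Y^{2}$
$-100 + K{\left(13,p{\left(-5 \right)} \right)} 14 = -100 + 3 \cdot 14 = -100 + 42 = -58$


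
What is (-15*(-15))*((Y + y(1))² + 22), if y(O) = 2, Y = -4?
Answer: 5850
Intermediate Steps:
(-15*(-15))*((Y + y(1))² + 22) = (-15*(-15))*((-4 + 2)² + 22) = 225*((-2)² + 22) = 225*(4 + 22) = 225*26 = 5850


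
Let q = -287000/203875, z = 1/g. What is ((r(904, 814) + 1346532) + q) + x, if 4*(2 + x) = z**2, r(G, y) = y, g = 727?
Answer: 663686177911817/492589028 ≈ 1.3473e+6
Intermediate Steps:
z = 1/727 ≈ 0.0013755
q = -328/233 (q = -287000*1/203875 = -328/233 ≈ -1.4077)
x = -4228231/2114116 (x = -2 + (1/727)**2/4 = -2 + (1/4)*(1/528529) = -2 + 1/2114116 = -4228231/2114116 ≈ -2.0000)
((r(904, 814) + 1346532) + q) + x = ((814 + 1346532) - 328/233) - 4228231/2114116 = (1347346 - 328/233) - 4228231/2114116 = 313931290/233 - 4228231/2114116 = 663686177911817/492589028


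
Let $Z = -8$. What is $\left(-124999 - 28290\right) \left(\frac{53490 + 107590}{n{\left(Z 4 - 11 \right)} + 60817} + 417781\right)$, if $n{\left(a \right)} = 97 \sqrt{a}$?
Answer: $\frac{153289 \left(- 40524757 \sqrt{43} + 25408348157 i\right)}{- 60817 i + 97 \sqrt{43}} \approx -6.4042 \cdot 10^{10} + 4245.8 i$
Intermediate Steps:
$\left(-124999 - 28290\right) \left(\frac{53490 + 107590}{n{\left(Z 4 - 11 \right)} + 60817} + 417781\right) = \left(-124999 - 28290\right) \left(\frac{53490 + 107590}{97 \sqrt{\left(-8\right) 4 - 11} + 60817} + 417781\right) = - 153289 \left(\frac{161080}{97 \sqrt{-32 - 11} + 60817} + 417781\right) = - 153289 \left(\frac{161080}{97 \sqrt{-43} + 60817} + 417781\right) = - 153289 \left(\frac{161080}{97 i \sqrt{43} + 60817} + 417781\right) = - 153289 \left(\frac{161080}{60817 + 97 i \sqrt{43}} + 417781\right) = - 153289 \left(417781 + \frac{161080}{60817 + 97 i \sqrt{43}}\right) = -64041231709 - \frac{24691792120}{60817 + 97 i \sqrt{43}}$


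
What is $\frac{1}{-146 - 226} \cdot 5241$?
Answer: $- \frac{1747}{124} \approx -14.089$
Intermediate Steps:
$\frac{1}{-146 - 226} \cdot 5241 = \frac{1}{-372} \cdot 5241 = \left(- \frac{1}{372}\right) 5241 = - \frac{1747}{124}$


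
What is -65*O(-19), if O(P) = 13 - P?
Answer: -2080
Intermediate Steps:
-65*O(-19) = -65*(13 - 1*(-19)) = -65*(13 + 19) = -65*32 = -2080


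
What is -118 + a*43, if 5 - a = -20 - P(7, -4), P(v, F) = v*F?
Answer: -247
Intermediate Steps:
P(v, F) = F*v
a = -3 (a = 5 - (-20 - (-4)*7) = 5 - (-20 - 1*(-28)) = 5 - (-20 + 28) = 5 - 1*8 = 5 - 8 = -3)
-118 + a*43 = -118 - 3*43 = -118 - 129 = -247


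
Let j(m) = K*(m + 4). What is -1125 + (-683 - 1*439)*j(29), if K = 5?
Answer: -186255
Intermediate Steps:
j(m) = 20 + 5*m (j(m) = 5*(m + 4) = 5*(4 + m) = 20 + 5*m)
-1125 + (-683 - 1*439)*j(29) = -1125 + (-683 - 1*439)*(20 + 5*29) = -1125 + (-683 - 439)*(20 + 145) = -1125 - 1122*165 = -1125 - 185130 = -186255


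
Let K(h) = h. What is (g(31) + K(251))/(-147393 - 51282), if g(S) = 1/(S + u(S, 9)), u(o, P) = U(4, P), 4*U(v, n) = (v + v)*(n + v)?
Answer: -14308/11324475 ≈ -0.0012635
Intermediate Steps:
U(v, n) = v*(n + v)/2 (U(v, n) = ((v + v)*(n + v))/4 = ((2*v)*(n + v))/4 = (2*v*(n + v))/4 = v*(n + v)/2)
u(o, P) = 8 + 2*P (u(o, P) = (½)*4*(P + 4) = (½)*4*(4 + P) = 8 + 2*P)
g(S) = 1/(26 + S) (g(S) = 1/(S + (8 + 2*9)) = 1/(S + (8 + 18)) = 1/(S + 26) = 1/(26 + S))
(g(31) + K(251))/(-147393 - 51282) = (1/(26 + 31) + 251)/(-147393 - 51282) = (1/57 + 251)/(-198675) = (1/57 + 251)*(-1/198675) = (14308/57)*(-1/198675) = -14308/11324475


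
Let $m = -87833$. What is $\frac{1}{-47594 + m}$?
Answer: $- \frac{1}{135427} \approx -7.384 \cdot 10^{-6}$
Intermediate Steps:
$\frac{1}{-47594 + m} = \frac{1}{-47594 - 87833} = \frac{1}{-135427} = - \frac{1}{135427}$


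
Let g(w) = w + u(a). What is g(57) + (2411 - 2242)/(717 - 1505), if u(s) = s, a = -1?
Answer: 43959/788 ≈ 55.786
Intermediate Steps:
g(w) = -1 + w (g(w) = w - 1 = -1 + w)
g(57) + (2411 - 2242)/(717 - 1505) = (-1 + 57) + (2411 - 2242)/(717 - 1505) = 56 + 169/(-788) = 56 + 169*(-1/788) = 56 - 169/788 = 43959/788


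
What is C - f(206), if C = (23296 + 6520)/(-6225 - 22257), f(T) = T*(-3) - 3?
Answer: 8828753/14241 ≈ 619.95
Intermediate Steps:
f(T) = -3 - 3*T (f(T) = -3*T - 3 = -3 - 3*T)
C = -14908/14241 (C = 29816/(-28482) = 29816*(-1/28482) = -14908/14241 ≈ -1.0468)
C - f(206) = -14908/14241 - (-3 - 3*206) = -14908/14241 - (-3 - 618) = -14908/14241 - 1*(-621) = -14908/14241 + 621 = 8828753/14241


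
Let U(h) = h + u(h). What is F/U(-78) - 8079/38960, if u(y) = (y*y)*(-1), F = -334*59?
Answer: 358981481/120035760 ≈ 2.9906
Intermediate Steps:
F = -19706
u(y) = -y² (u(y) = y²*(-1) = -y²)
U(h) = h - h²
F/U(-78) - 8079/38960 = -19706*(-1/(78*(1 - 1*(-78)))) - 8079/38960 = -19706*(-1/(78*(1 + 78))) - 8079*1/38960 = -19706/((-78*79)) - 8079/38960 = -19706/(-6162) - 8079/38960 = -19706*(-1/6162) - 8079/38960 = 9853/3081 - 8079/38960 = 358981481/120035760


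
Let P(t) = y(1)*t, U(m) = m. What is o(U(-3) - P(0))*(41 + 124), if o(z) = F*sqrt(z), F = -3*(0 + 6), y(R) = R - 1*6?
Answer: -2970*I*sqrt(3) ≈ -5144.2*I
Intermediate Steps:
y(R) = -6 + R (y(R) = R - 6 = -6 + R)
F = -18 (F = -3*6 = -18)
P(t) = -5*t (P(t) = (-6 + 1)*t = -5*t)
o(z) = -18*sqrt(z)
o(U(-3) - P(0))*(41 + 124) = (-18*sqrt(-3 - (-5)*0))*(41 + 124) = -18*sqrt(-3 - 1*0)*165 = -18*sqrt(-3 + 0)*165 = -18*I*sqrt(3)*165 = -2970*I*sqrt(3)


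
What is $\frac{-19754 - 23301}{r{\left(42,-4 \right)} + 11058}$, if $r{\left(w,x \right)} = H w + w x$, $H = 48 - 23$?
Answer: $- \frac{8611}{2388} \approx -3.6059$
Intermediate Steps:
$H = 25$
$r{\left(w,x \right)} = 25 w + w x$
$\frac{-19754 - 23301}{r{\left(42,-4 \right)} + 11058} = \frac{-19754 - 23301}{42 \left(25 - 4\right) + 11058} = - \frac{43055}{42 \cdot 21 + 11058} = - \frac{43055}{882 + 11058} = - \frac{43055}{11940} = \left(-43055\right) \frac{1}{11940} = - \frac{8611}{2388}$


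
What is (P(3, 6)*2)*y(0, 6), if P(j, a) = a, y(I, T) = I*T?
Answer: 0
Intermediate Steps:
(P(3, 6)*2)*y(0, 6) = (6*2)*(0*6) = 12*0 = 0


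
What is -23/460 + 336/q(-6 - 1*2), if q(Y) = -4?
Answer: -1681/20 ≈ -84.050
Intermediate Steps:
-23/460 + 336/q(-6 - 1*2) = -23/460 + 336/(-4) = -23*1/460 + 336*(-¼) = -1/20 - 84 = -1681/20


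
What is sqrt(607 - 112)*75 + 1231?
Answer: 1231 + 225*sqrt(55) ≈ 2899.6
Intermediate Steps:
sqrt(607 - 112)*75 + 1231 = sqrt(495)*75 + 1231 = (3*sqrt(55))*75 + 1231 = 225*sqrt(55) + 1231 = 1231 + 225*sqrt(55)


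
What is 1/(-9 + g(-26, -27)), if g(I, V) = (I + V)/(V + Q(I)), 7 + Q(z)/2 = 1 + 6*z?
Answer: -351/3106 ≈ -0.11301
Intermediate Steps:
Q(z) = -12 + 12*z (Q(z) = -14 + 2*(1 + 6*z) = -14 + (2 + 12*z) = -12 + 12*z)
g(I, V) = (I + V)/(-12 + V + 12*I) (g(I, V) = (I + V)/(V + (-12 + 12*I)) = (I + V)/(-12 + V + 12*I))
1/(-9 + g(-26, -27)) = 1/(-9 + (-26 - 27)/(-12 - 27 + 12*(-26))) = 1/(-9 - 53/(-12 - 27 - 312)) = 1/(-9 - 53/(-351)) = 1/(-9 - 1/351*(-53)) = 1/(-9 + 53/351) = 1/(-3106/351) = -351/3106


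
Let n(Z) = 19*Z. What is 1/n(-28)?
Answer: -1/532 ≈ -0.0018797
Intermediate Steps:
1/n(-28) = 1/(19*(-28)) = 1/(-532) = -1/532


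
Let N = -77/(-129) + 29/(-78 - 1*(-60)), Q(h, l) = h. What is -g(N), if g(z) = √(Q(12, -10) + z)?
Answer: -√731258/258 ≈ -3.3145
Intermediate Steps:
N = -785/774 (N = -77*(-1/129) + 29/(-78 + 60) = 77/129 + 29/(-18) = 77/129 + 29*(-1/18) = 77/129 - 29/18 = -785/774 ≈ -1.0142)
g(z) = √(12 + z)
-g(N) = -√(12 - 785/774) = -√(8503/774) = -√731258/258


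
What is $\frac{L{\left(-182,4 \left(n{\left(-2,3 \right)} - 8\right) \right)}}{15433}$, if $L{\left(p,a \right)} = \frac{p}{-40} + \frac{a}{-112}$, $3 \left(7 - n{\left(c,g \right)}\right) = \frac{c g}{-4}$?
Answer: $\frac{1289}{4321240} \approx 0.00029829$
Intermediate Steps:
$n{\left(c,g \right)} = 7 + \frac{c g}{12}$ ($n{\left(c,g \right)} = 7 - \frac{c g \frac{1}{-4}}{3} = 7 - \frac{c g \left(- \frac{1}{4}\right)}{3} = 7 - \frac{\left(- \frac{1}{4}\right) c g}{3} = 7 + \frac{c g}{12}$)
$L{\left(p,a \right)} = - \frac{p}{40} - \frac{a}{112}$ ($L{\left(p,a \right)} = p \left(- \frac{1}{40}\right) + a \left(- \frac{1}{112}\right) = - \frac{p}{40} - \frac{a}{112}$)
$\frac{L{\left(-182,4 \left(n{\left(-2,3 \right)} - 8\right) \right)}}{15433} = \frac{\left(- \frac{1}{40}\right) \left(-182\right) - \frac{4 \left(\left(7 + \frac{1}{12} \left(-2\right) 3\right) - 8\right)}{112}}{15433} = \left(\frac{91}{20} - \frac{4 \left(\left(7 - \frac{1}{2}\right) - 8\right)}{112}\right) \frac{1}{15433} = \left(\frac{91}{20} - \frac{4 \left(\frac{13}{2} - 8\right)}{112}\right) \frac{1}{15433} = \left(\frac{91}{20} - \frac{4 \left(- \frac{3}{2}\right)}{112}\right) \frac{1}{15433} = \left(\frac{91}{20} - - \frac{3}{56}\right) \frac{1}{15433} = \left(\frac{91}{20} + \frac{3}{56}\right) \frac{1}{15433} = \frac{1289}{280} \cdot \frac{1}{15433} = \frac{1289}{4321240}$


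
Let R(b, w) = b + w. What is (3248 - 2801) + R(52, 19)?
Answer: 518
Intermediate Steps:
(3248 - 2801) + R(52, 19) = (3248 - 2801) + (52 + 19) = 447 + 71 = 518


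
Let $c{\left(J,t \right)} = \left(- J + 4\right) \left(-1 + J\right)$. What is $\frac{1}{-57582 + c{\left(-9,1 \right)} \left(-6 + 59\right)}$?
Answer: $- \frac{1}{64472} \approx -1.5511 \cdot 10^{-5}$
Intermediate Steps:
$c{\left(J,t \right)} = \left(-1 + J\right) \left(4 - J\right)$ ($c{\left(J,t \right)} = \left(4 - J\right) \left(-1 + J\right) = \left(-1 + J\right) \left(4 - J\right)$)
$\frac{1}{-57582 + c{\left(-9,1 \right)} \left(-6 + 59\right)} = \frac{1}{-57582 + \left(-4 - \left(-9\right)^{2} + 5 \left(-9\right)\right) \left(-6 + 59\right)} = \frac{1}{-57582 + \left(-4 - 81 - 45\right) 53} = \frac{1}{-57582 - 6890} = \frac{1}{-64472} = - \frac{1}{64472}$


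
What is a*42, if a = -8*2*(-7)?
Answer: 4704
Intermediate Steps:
a = 112 (a = -16*(-7) = 112)
a*42 = 112*42 = 4704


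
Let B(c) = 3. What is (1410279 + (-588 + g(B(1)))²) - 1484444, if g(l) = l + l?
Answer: 264559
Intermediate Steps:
g(l) = 2*l
(1410279 + (-588 + g(B(1)))²) - 1484444 = (1410279 + (-588 + 2*3)²) - 1484444 = (1410279 + (-588 + 6)²) - 1484444 = (1410279 + (-582)²) - 1484444 = (1410279 + 338724) - 1484444 = 1749003 - 1484444 = 264559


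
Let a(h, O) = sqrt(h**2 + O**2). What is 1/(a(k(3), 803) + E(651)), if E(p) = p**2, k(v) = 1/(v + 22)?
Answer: 264875625/112254151744999 - 25*sqrt(403005626)/112254151744999 ≈ 2.3551e-6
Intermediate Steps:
k(v) = 1/(22 + v)
a(h, O) = sqrt(O**2 + h**2)
1/(a(k(3), 803) + E(651)) = 1/(sqrt(803**2 + (1/(22 + 3))**2) + 651**2) = 1/(sqrt(644809 + (1/25)**2) + 423801) = 1/(sqrt(644809 + 1/625) + 423801) = 1/(sqrt(403005626/625) + 423801) = 1/(sqrt(403005626)/25 + 423801) = 1/(423801 + sqrt(403005626)/25)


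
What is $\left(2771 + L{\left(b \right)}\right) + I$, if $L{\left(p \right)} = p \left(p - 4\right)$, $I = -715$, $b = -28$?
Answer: $2952$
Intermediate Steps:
$L{\left(p \right)} = p \left(-4 + p\right)$
$\left(2771 + L{\left(b \right)}\right) + I = \left(2771 - 28 \left(-4 - 28\right)\right) - 715 = \left(2771 - -896\right) - 715 = \left(2771 + 896\right) - 715 = 3667 - 715 = 2952$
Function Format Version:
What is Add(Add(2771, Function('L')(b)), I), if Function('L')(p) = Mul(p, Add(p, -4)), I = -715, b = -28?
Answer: 2952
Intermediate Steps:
Function('L')(p) = Mul(p, Add(-4, p))
Add(Add(2771, Function('L')(b)), I) = Add(Add(2771, Mul(-28, Add(-4, -28))), -715) = Add(Add(2771, Mul(-28, -32)), -715) = Add(Add(2771, 896), -715) = Add(3667, -715) = 2952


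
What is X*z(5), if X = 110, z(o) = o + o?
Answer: 1100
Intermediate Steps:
z(o) = 2*o
X*z(5) = 110*(2*5) = 110*10 = 1100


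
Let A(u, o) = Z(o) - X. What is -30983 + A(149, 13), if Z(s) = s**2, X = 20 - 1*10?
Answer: -30824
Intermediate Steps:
X = 10 (X = 20 - 10 = 10)
A(u, o) = -10 + o**2 (A(u, o) = o**2 - 1*10 = o**2 - 10 = -10 + o**2)
-30983 + A(149, 13) = -30983 + (-10 + 13**2) = -30983 + (-10 + 169) = -30983 + 159 = -30824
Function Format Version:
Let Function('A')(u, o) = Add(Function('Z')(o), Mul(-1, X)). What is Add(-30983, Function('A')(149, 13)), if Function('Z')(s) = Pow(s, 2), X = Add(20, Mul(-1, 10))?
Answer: -30824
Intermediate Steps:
X = 10 (X = Add(20, -10) = 10)
Function('A')(u, o) = Add(-10, Pow(o, 2)) (Function('A')(u, o) = Add(Pow(o, 2), Mul(-1, 10)) = Add(Pow(o, 2), -10) = Add(-10, Pow(o, 2)))
Add(-30983, Function('A')(149, 13)) = Add(-30983, Add(-10, Pow(13, 2))) = Add(-30983, Add(-10, 169)) = Add(-30983, 159) = -30824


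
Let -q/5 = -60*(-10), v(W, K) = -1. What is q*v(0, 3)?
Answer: 3000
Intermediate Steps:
q = -3000 (q = -(-300)*(-10) = -5*600 = -3000)
q*v(0, 3) = -3000*(-1) = 3000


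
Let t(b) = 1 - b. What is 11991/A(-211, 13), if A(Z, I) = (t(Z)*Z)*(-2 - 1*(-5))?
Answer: -3997/44732 ≈ -0.089354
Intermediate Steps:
A(Z, I) = 3*Z*(1 - Z) (A(Z, I) = ((1 - Z)*Z)*(-2 - 1*(-5)) = (Z*(1 - Z))*(-2 + 5) = (Z*(1 - Z))*3 = 3*Z*(1 - Z))
11991/A(-211, 13) = 11991/((3*(-211)*(1 - 1*(-211)))) = 11991/((3*(-211)*(1 + 211))) = 11991/((3*(-211)*212)) = 11991/(-134196) = 11991*(-1/134196) = -3997/44732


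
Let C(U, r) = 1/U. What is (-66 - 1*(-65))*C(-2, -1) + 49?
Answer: 99/2 ≈ 49.500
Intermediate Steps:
(-66 - 1*(-65))*C(-2, -1) + 49 = (-66 - 1*(-65))/(-2) + 49 = (-66 + 65)*(-½) + 49 = -1*(-½) + 49 = ½ + 49 = 99/2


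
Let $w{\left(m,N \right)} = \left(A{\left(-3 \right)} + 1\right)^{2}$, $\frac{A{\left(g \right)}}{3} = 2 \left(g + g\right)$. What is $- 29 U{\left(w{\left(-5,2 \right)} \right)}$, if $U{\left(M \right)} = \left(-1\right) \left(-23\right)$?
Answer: $-667$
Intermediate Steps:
$A{\left(g \right)} = 12 g$ ($A{\left(g \right)} = 3 \cdot 2 \left(g + g\right) = 3 \cdot 2 \cdot 2 g = 3 \cdot 4 g = 12 g$)
$w{\left(m,N \right)} = 1225$ ($w{\left(m,N \right)} = \left(12 \left(-3\right) + 1\right)^{2} = \left(-36 + 1\right)^{2} = \left(-35\right)^{2} = 1225$)
$U{\left(M \right)} = 23$
$- 29 U{\left(w{\left(-5,2 \right)} \right)} = \left(-29\right) 23 = -667$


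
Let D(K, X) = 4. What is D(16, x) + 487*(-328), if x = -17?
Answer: -159732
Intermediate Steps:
D(16, x) + 487*(-328) = 4 + 487*(-328) = 4 - 159736 = -159732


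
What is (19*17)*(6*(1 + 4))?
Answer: 9690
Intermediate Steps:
(19*17)*(6*(1 + 4)) = 323*(6*5) = 323*30 = 9690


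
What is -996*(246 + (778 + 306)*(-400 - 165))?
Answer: 609765144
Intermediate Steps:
-996*(246 + (778 + 306)*(-400 - 165)) = -996*(246 + 1084*(-565)) = -996*(246 - 612460) = -996*(-612214) = 609765144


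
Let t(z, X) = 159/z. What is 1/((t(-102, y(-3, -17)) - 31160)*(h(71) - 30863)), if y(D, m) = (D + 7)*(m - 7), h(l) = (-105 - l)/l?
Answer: 2414/2321824875357 ≈ 1.0397e-9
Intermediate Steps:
h(l) = (-105 - l)/l
y(D, m) = (-7 + m)*(7 + D) (y(D, m) = (7 + D)*(-7 + m) = (-7 + m)*(7 + D))
1/((t(-102, y(-3, -17)) - 31160)*(h(71) - 30863)) = 1/((159/(-102) - 31160)*((-105 - 1*71)/71 - 30863)) = 1/((159*(-1/102) - 31160)*((-105 - 71)/71 - 30863)) = 1/((-53/34 - 31160)*((1/71)*(-176) - 30863)) = 1/((-1059493/34)*(-176/71 - 30863)) = -34/(1059493*(-2191449/71)) = -34/1059493*(-71/2191449) = 2414/2321824875357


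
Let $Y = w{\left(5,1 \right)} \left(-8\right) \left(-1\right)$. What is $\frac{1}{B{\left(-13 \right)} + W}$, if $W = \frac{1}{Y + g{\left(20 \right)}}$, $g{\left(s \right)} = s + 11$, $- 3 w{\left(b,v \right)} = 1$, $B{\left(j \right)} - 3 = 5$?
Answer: $\frac{85}{683} \approx 0.12445$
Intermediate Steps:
$B{\left(j \right)} = 8$ ($B{\left(j \right)} = 3 + 5 = 8$)
$w{\left(b,v \right)} = - \frac{1}{3}$ ($w{\left(b,v \right)} = \left(- \frac{1}{3}\right) 1 = - \frac{1}{3}$)
$g{\left(s \right)} = 11 + s$
$Y = - \frac{8}{3}$ ($Y = \left(- \frac{1}{3}\right) \left(-8\right) \left(-1\right) = \frac{8}{3} \left(-1\right) = - \frac{8}{3} \approx -2.6667$)
$W = \frac{3}{85}$ ($W = \frac{1}{- \frac{8}{3} + \left(11 + 20\right)} = \frac{1}{- \frac{8}{3} + 31} = \frac{1}{\frac{85}{3}} = \frac{3}{85} \approx 0.035294$)
$\frac{1}{B{\left(-13 \right)} + W} = \frac{1}{8 + \frac{3}{85}} = \frac{1}{\frac{683}{85}} = \frac{85}{683}$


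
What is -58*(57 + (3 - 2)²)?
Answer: -3364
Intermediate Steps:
-58*(57 + (3 - 2)²) = -58*(57 + 1²) = -58*(57 + 1) = -58*58 = -3364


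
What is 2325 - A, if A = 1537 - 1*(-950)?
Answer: -162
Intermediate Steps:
A = 2487 (A = 1537 + 950 = 2487)
2325 - A = 2325 - 1*2487 = 2325 - 2487 = -162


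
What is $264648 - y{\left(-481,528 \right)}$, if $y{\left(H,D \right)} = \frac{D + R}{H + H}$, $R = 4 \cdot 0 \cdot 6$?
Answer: $\frac{127295952}{481} \approx 2.6465 \cdot 10^{5}$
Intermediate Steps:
$R = 0$ ($R = 0 \cdot 6 = 0$)
$y{\left(H,D \right)} = \frac{D}{2 H}$ ($y{\left(H,D \right)} = \frac{D + 0}{H + H} = \frac{D}{2 H}$)
$264648 - y{\left(-481,528 \right)} = 264648 - \frac{1}{2} \cdot 528 \frac{1}{-481} = 264648 - \frac{1}{2} \cdot 528 \left(- \frac{1}{481}\right) = 264648 - - \frac{264}{481} = 264648 + \frac{264}{481} = \frac{127295952}{481}$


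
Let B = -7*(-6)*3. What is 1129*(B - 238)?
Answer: -126448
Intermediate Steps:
B = 126 (B = 42*3 = 126)
1129*(B - 238) = 1129*(126 - 238) = 1129*(-112) = -126448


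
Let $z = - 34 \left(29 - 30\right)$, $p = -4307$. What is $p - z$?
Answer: $-4341$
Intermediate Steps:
$z = 34$ ($z = - 34 \left(29 - 30\right) = \left(-34\right) \left(-1\right) = 34$)
$p - z = -4307 - 34 = -4341$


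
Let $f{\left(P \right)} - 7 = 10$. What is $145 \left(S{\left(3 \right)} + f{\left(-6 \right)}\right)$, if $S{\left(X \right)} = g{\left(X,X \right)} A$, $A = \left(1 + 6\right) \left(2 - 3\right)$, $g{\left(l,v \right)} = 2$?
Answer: $435$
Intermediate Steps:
$A = -7$ ($A = 7 \left(2 - 3\right) = 7 \left(-1\right) = -7$)
$f{\left(P \right)} = 17$ ($f{\left(P \right)} = 7 + 10 = 17$)
$S{\left(X \right)} = -14$ ($S{\left(X \right)} = 2 \left(-7\right) = -14$)
$145 \left(S{\left(3 \right)} + f{\left(-6 \right)}\right) = 145 \left(-14 + 17\right) = 145 \cdot 3 = 435$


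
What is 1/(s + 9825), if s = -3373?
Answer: 1/6452 ≈ 0.00015499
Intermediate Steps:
1/(s + 9825) = 1/(-3373 + 9825) = 1/6452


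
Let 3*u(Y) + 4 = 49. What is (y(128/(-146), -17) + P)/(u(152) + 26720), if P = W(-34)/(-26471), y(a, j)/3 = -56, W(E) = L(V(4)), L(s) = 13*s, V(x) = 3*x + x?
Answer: -4447336/707702185 ≈ -0.0062842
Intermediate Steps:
V(x) = 4*x
u(Y) = 15 (u(Y) = -4/3 + (⅓)*49 = -4/3 + 49/3 = 15)
W(E) = 208 (W(E) = 13*(4*4) = 13*16 = 208)
y(a, j) = -168 (y(a, j) = 3*(-56) = -168)
P = -208/26471 (P = 208/(-26471) = 208*(-1/26471) = -208/26471 ≈ -0.0078577)
(y(128/(-146), -17) + P)/(u(152) + 26720) = (-168 - 208/26471)/(15 + 26720) = -4447336/26471/26735 = -4447336/26471*1/26735 = -4447336/707702185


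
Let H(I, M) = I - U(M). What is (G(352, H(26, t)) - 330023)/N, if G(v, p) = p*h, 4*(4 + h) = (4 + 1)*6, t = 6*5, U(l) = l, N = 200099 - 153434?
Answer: -330037/46665 ≈ -7.0725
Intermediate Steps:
N = 46665
t = 30
H(I, M) = I - M
h = 7/2 (h = -4 + ((4 + 1)*6)/4 = -4 + (5*6)/4 = -4 + (¼)*30 = -4 + 15/2 = 7/2 ≈ 3.5000)
G(v, p) = 7*p/2 (G(v, p) = p*(7/2) = 7*p/2)
(G(352, H(26, t)) - 330023)/N = (7*(26 - 1*30)/2 - 330023)/46665 = (7*(26 - 30)/2 - 330023)*(1/46665) = ((7/2)*(-4) - 330023)*(1/46665) = (-14 - 330023)*(1/46665) = -330037*1/46665 = -330037/46665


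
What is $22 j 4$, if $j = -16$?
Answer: $-1408$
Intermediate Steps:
$22 j 4 = 22 \left(-16\right) 4 = \left(-352\right) 4 = -1408$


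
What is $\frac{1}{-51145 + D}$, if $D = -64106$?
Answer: $- \frac{1}{115251} \approx -8.6767 \cdot 10^{-6}$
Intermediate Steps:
$\frac{1}{-51145 + D} = \frac{1}{-51145 - 64106} = \frac{1}{-115251} = - \frac{1}{115251}$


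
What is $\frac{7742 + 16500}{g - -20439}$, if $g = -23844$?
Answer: $- \frac{24242}{3405} \approx -7.1195$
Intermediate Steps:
$\frac{7742 + 16500}{g - -20439} = \frac{7742 + 16500}{-23844 - -20439} = \frac{24242}{-23844 + 20439} = \frac{24242}{-3405} = 24242 \left(- \frac{1}{3405}\right) = - \frac{24242}{3405}$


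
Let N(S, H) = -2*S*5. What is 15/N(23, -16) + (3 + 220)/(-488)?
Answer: -5861/11224 ≈ -0.52218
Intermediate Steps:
N(S, H) = -10*S
15/N(23, -16) + (3 + 220)/(-488) = 15/((-10*23)) + (3 + 220)/(-488) = 15/(-230) + 223*(-1/488) = 15*(-1/230) - 223/488 = -3/46 - 223/488 = -5861/11224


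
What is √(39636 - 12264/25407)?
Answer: 2*√78967119359/2823 ≈ 199.09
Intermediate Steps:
√(39636 - 12264/25407) = √(39636 - 12264*1/25407) = √(39636 - 4088/8469) = √(335673196/8469) = 2*√78967119359/2823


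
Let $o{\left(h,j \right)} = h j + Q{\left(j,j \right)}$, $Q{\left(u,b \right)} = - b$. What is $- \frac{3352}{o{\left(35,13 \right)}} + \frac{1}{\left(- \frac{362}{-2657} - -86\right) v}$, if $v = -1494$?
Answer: $- \frac{573063226813}{75564942336} \approx -7.5837$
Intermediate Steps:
$o{\left(h,j \right)} = - j + h j$ ($o{\left(h,j \right)} = h j - j = - j + h j$)
$- \frac{3352}{o{\left(35,13 \right)}} + \frac{1}{\left(- \frac{362}{-2657} - -86\right) v} = - \frac{3352}{13 \left(-1 + 35\right)} + \frac{1}{\left(- \frac{362}{-2657} - -86\right) \left(-1494\right)} = - \frac{3352}{13 \cdot 34} + \frac{1}{\left(-362\right) \left(- \frac{1}{2657}\right) + \left(-1753 + 1839\right)} \left(- \frac{1}{1494}\right) = - \frac{3352}{442} + \frac{1}{\frac{362}{2657} + 86} \left(- \frac{1}{1494}\right) = \left(-3352\right) \frac{1}{442} + \frac{1}{\frac{228864}{2657}} \left(- \frac{1}{1494}\right) = - \frac{1676}{221} + \frac{2657}{228864} \left(- \frac{1}{1494}\right) = - \frac{1676}{221} - \frac{2657}{341922816} = - \frac{573063226813}{75564942336}$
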